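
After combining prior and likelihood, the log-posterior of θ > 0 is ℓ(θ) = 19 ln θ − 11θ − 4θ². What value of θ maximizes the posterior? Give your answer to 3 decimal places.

θ̂_MAP = 1.000

ℓ'(θ) = 19/θ − 11 − 8θ. Setting this to zero and multiplying by θ: 8θ² + 11θ − 19 = 0.
θ = (−11 + √(11² + 4·8·19)) / (2·8) = (−11 + √729) / 16 = (−11 + 27)/16 = 1.
ℓ''(θ) = −19/θ² − 8 < 0, confirming a maximum.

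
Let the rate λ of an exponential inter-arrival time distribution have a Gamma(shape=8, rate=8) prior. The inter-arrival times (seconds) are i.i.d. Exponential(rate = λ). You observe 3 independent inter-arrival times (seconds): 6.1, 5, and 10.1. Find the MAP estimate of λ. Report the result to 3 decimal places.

λ̂_MAP = 0.342

The Exponential(rate=λ) likelihood is ∝ λ^n e^(−λΣtᵢ). Here n = 3 and Σtᵢ = 6.1 + 5 + 10.1 = 21.2.
Posterior ∝ λ^7e^(−8λ) · λ^3e^(−21.2λ) = λ^10e^(−29.2λ), i.e. Gamma(11, 29.2).
Mode = (a−1)/b = 10/29.2 ≈ 0.342.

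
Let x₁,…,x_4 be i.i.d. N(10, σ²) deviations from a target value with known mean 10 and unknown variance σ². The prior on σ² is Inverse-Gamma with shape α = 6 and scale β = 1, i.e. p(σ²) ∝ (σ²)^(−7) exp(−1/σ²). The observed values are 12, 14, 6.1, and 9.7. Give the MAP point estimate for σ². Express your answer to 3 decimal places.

Sum of squared deviations about the known mean: SS = (12−10)² + (14−10)² + (6.1−10)² + (9.7−10)² = 35.3.
The Normal likelihood contributes (σ²)^(−n/2) exp(−SS/(2σ²)), so the posterior is Inverse-Gamma(α + n/2, β + SS/2) = Inverse-Gamma(8, 18.65).
The mode of Inverse-Gamma(a, b) is b/(a+1) = 18.65/9 ≈ 2.072.

σ̂²_MAP = 2.072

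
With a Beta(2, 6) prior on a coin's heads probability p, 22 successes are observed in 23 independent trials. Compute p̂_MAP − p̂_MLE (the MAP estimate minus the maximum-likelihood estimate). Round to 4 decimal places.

MAP − MLE = -0.1634

Posterior is Beta(24, 7); MAP = (24−1)/(31−2) = 23/29 ≈ 0.79310.
MLE ignores the prior: p̂_MLE = k/n = 22/23 ≈ 0.95652.
Difference = 23/29 − 22/23 = -109/667 ≈ -0.1634.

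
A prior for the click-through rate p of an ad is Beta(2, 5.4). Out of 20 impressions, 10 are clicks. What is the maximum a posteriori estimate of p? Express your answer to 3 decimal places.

p̂_MAP = 0.433

Prior: Beta(2, 5.4).
Data: 10 successes in 20 trials. The binomial likelihood contributes p^10(1−p)^10, so the posterior is Beta(2+10, 5.4+10) = Beta(12, 15.4).
For Beta(a, b) with a, b > 1 the mode is (a−1)/(a+b−2) = 11/25.4 ≈ 0.433.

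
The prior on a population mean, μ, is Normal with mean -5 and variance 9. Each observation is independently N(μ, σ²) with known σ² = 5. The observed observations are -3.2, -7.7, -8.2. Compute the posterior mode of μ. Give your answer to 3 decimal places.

n = 3; x̄ = ((-3.2) + (-7.7) + (-8.2))/3 = -19.1/3 = -191/30 ≈ -6.3667.
For a Normal prior and Normal likelihood with known variance, the posterior is Normal; its mode equals its mean, the precision-weighted average.
Prior precision 1/σ₀² = 1/9; data precision n/σ² = 3/5 = 0.6.
μ̂ = ((1/9)·(-5) + 0.6·(-191/30)) / (1/9 + 0.6) = (-1969/450)/(32/45) = -6.153125 ≈ -6.153.

μ̂_MAP = -6.153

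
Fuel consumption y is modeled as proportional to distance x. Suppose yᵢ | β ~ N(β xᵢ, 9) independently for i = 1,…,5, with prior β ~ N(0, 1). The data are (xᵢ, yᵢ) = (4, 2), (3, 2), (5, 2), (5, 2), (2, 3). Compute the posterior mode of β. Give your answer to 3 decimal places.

β̂_MAP = 0.455

log p(β | y) = −Σ(yᵢ − βxᵢ)²/(2·9) − β²/(2·1) + const.
Setting the derivative to zero: Σxᵢ(yᵢ − βxᵢ)/9 − β/1 = 0, so β = Σxᵢyᵢ / (Σxᵢ² + σ²/τ²).
Σxᵢyᵢ = 4·2 + 3·2 + 5·2 + 5·2 + 2·3 = 40; Σxᵢ² = 79; σ²/τ² = 9.
β̂_MAP = 40 / (79 + 9) = 40/88 ≈ 0.455.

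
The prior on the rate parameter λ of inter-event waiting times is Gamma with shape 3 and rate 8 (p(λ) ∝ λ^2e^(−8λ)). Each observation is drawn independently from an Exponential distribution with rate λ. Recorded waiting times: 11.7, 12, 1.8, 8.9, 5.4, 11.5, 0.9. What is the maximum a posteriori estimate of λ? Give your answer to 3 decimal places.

The Exponential(rate=λ) likelihood is ∝ λ^n e^(−λΣtᵢ). Here n = 7 and Σtᵢ = 11.7 + 12 + 1.8 + 8.9 + 5.4 + 11.5 + 0.9 = 52.2.
Posterior ∝ λ^2e^(−8λ) · λ^7e^(−52.2λ) = λ^9e^(−60.2λ), i.e. Gamma(10, 60.2).
Mode = (a−1)/b = 9/60.2 ≈ 0.150.

λ̂_MAP = 0.150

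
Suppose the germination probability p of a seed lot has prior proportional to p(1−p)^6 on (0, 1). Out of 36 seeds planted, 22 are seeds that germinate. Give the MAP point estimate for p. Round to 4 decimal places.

p̂_MAP = 0.5349

The prior density ∝ p(1−p)^6 is the kernel of Beta(2, 7).
Data: 22 successes in 36 trials. The binomial likelihood contributes p^22(1−p)^14, so the posterior is Beta(2+22, 7+14) = Beta(24, 21).
For Beta(a, b) with a, b > 1 the mode is (a−1)/(a+b−2) = 23/43 ≈ 0.5349.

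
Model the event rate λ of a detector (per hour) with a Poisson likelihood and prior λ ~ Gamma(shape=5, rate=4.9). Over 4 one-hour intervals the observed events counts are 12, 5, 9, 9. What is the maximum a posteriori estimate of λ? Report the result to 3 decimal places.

λ̂_MAP = 4.382

Σxᵢ = 12+5+9+9 = 35, with n = 4.
Posterior ∝ λ^4e^(−4.9λ) · λ^35e^(−4λ) = λ^39e^(−8.9λ), i.e. Gamma(shape=40, rate=8.9).
The mode of a Gamma(a, b) with a ≥ 1 (shape–rate) is (a−1)/b = 39/8.9 ≈ 4.382.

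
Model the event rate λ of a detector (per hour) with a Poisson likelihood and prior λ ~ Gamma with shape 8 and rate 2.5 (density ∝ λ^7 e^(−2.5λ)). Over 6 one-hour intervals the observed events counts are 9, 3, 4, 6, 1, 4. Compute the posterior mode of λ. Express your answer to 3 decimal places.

Σxᵢ = 9+3+4+6+1+4 = 27, with n = 6.
Posterior ∝ λ^7e^(−2.5λ) · λ^27e^(−6λ) = λ^34e^(−8.5λ), i.e. Gamma(shape=35, rate=8.5).
The mode of a Gamma(a, b) with a ≥ 1 (shape–rate) is (a−1)/b = 34/8.5 ≈ 4.000.

λ̂_MAP = 4.000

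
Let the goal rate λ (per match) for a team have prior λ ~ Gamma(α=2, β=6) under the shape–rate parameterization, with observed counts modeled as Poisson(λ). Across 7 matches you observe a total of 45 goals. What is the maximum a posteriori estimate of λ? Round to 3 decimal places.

Σxᵢ = 45, n = 7.
Posterior ∝ λe^(−6λ) · λ^45e^(−7λ) = λ^46e^(−13λ), i.e. Gamma(shape=47, rate=13).
The mode of a Gamma(a, b) with a ≥ 1 (shape–rate) is (a−1)/b = 46/13 ≈ 3.538.

λ̂_MAP = 3.538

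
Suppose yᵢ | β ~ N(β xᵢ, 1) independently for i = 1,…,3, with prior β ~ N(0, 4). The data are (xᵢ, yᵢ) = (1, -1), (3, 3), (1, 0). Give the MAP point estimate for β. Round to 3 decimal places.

log p(β | y) = −Σ(yᵢ − βxᵢ)²/(2·1) − β²/(2·4) + const.
Setting the derivative to zero: Σxᵢ(yᵢ − βxᵢ)/1 − β/4 = 0, so β = Σxᵢyᵢ / (Σxᵢ² + σ²/τ²).
Σxᵢyᵢ = 1·(-1) + 3·3 + 1·0 = 8; Σxᵢ² = 11; σ²/τ² = 0.25.
β̂_MAP = 8 / (11 + 0.25) = 8/11.25 ≈ 0.711.

β̂_MAP = 0.711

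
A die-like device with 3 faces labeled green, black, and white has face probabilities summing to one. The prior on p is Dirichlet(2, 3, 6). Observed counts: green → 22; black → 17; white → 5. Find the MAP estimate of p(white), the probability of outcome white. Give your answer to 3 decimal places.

The posterior is Dirichlet(αᵢ + nᵢ) = Dirichlet(24, 20, 11).
For a Dirichlet(a₁,…,a_K) with all aᵢ > 1, the mode has j-th component (aⱼ − 1)/(Σaᵢ − K).
Here Σaᵢ = 55 and K = 3, so p(white) = (11 − 1)/(55 − 3) = 10/52 ≈ 0.192.

MAP estimate of p(white) = 0.192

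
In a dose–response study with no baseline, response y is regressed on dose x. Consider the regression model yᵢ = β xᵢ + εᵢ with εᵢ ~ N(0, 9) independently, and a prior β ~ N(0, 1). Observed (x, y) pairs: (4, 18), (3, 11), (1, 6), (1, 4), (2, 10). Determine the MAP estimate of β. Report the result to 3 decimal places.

log p(β | y) = −Σ(yᵢ − βxᵢ)²/(2·9) − β²/(2·1) + const.
Setting the derivative to zero: Σxᵢ(yᵢ − βxᵢ)/9 − β/1 = 0, so β = Σxᵢyᵢ / (Σxᵢ² + σ²/τ²).
Σxᵢyᵢ = 4·18 + 3·11 + 1·6 + 1·4 + 2·10 = 135; Σxᵢ² = 31; σ²/τ² = 9.
β̂_MAP = 135 / (31 + 9) = 135/40 ≈ 3.375.

β̂_MAP = 3.375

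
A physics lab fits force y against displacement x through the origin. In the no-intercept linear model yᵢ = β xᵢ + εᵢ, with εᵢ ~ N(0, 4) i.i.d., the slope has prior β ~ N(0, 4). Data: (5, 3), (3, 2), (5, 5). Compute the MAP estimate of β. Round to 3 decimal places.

β̂_MAP = 0.767

log p(β | y) = −Σ(yᵢ − βxᵢ)²/(2·4) − β²/(2·4) + const.
Setting the derivative to zero: Σxᵢ(yᵢ − βxᵢ)/4 − β/4 = 0, so β = Σxᵢyᵢ / (Σxᵢ² + σ²/τ²).
Σxᵢyᵢ = 5·3 + 3·2 + 5·5 = 46; Σxᵢ² = 59; σ²/τ² = 1.
β̂_MAP = 46 / (59 + 1) = 46/60 ≈ 0.767.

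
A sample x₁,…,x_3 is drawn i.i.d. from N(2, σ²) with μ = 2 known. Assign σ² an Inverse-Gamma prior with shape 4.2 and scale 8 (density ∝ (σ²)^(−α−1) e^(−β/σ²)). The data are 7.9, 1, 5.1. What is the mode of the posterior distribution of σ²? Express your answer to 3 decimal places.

Sum of squared deviations about the known mean: SS = (7.9−2)² + (1−2)² + (5.1−2)² = 45.42.
The Normal likelihood contributes (σ²)^(−n/2) exp(−SS/(2σ²)), so the posterior is Inverse-Gamma(α + n/2, β + SS/2) = Inverse-Gamma(5.7, 30.71).
The mode of Inverse-Gamma(a, b) is b/(a+1) = 30.71/6.7 ≈ 4.584.

σ̂²_MAP = 4.584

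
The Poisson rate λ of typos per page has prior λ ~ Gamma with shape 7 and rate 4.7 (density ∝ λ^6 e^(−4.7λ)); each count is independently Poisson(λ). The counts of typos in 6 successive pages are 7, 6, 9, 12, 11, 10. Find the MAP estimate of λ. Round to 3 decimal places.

λ̂_MAP = 5.701

Σxᵢ = 7+6+9+12+11+10 = 55, with n = 6.
Posterior ∝ λ^6e^(−4.7λ) · λ^55e^(−6λ) = λ^61e^(−10.7λ), i.e. Gamma(shape=62, rate=10.7).
The mode of a Gamma(a, b) with a ≥ 1 (shape–rate) is (a−1)/b = 61/10.7 ≈ 5.701.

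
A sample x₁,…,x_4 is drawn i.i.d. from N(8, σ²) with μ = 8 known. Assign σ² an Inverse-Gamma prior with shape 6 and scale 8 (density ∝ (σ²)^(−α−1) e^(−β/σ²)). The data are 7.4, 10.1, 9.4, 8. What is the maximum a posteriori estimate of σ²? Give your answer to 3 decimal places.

σ̂²_MAP = 1.263

Sum of squared deviations about the known mean: SS = (7.4−8)² + (10.1−8)² + (9.4−8)² + (8−8)² = 6.73.
The Normal likelihood contributes (σ²)^(−n/2) exp(−SS/(2σ²)), so the posterior is Inverse-Gamma(α + n/2, β + SS/2) = Inverse-Gamma(8, 11.365).
The mode of Inverse-Gamma(a, b) is b/(a+1) = 11.365/9 ≈ 1.263.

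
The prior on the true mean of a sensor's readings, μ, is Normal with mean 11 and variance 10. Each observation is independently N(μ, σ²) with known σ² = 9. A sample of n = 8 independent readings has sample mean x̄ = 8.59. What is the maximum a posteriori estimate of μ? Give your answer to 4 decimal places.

μ̂_MAP = 8.8337

n = 8, x̄ = 8.59.
For a Normal prior and Normal likelihood with known variance, the posterior is Normal; its mode equals its mean, the precision-weighted average.
Prior precision 1/σ₀² = 1/10 = 0.1; data precision n/σ² = 8/9.
μ̂ = (0.1·11 + (8/9)·8.59) / (0.1 + 8/9) = (3931/450)/(89/90) = 3931/445 ≈ 8.8337.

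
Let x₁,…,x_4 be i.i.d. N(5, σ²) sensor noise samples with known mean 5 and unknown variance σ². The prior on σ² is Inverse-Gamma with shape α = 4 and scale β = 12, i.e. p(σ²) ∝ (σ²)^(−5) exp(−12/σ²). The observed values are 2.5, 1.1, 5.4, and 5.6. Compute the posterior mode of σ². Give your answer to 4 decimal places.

Sum of squared deviations about the known mean: SS = (2.5−5)² + (1.1−5)² + (5.4−5)² + (5.6−5)² = 21.98.
The Normal likelihood contributes (σ²)^(−n/2) exp(−SS/(2σ²)), so the posterior is Inverse-Gamma(α + n/2, β + SS/2) = Inverse-Gamma(6, 22.99).
The mode of Inverse-Gamma(a, b) is b/(a+1) = 22.99/7 ≈ 3.2843.

σ̂²_MAP = 3.2843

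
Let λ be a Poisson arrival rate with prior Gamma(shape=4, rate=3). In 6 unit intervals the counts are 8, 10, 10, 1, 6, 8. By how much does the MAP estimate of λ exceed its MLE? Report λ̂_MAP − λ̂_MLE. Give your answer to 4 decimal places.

Σxᵢ = 43. Posterior is Gamma(47, 9); MAP = (47−1)/9 = 46/9 ≈ 5.11111.
MLE = x̄ = 43/6 ≈ 7.16667.
Difference = 46/9 − 43/6 = -37/18 ≈ -2.0556.

MAP − MLE = -2.0556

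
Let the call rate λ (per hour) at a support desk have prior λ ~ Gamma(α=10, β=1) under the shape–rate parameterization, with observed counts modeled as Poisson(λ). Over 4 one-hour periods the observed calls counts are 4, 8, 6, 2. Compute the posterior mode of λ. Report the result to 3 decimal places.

λ̂_MAP = 5.800

Σxᵢ = 4+8+6+2 = 20, with n = 4.
Posterior ∝ λ^9e^(−1λ) · λ^20e^(−4λ) = λ^29e^(−5λ), i.e. Gamma(shape=30, rate=5).
The mode of a Gamma(a, b) with a ≥ 1 (shape–rate) is (a−1)/b = 29/5 ≈ 5.800.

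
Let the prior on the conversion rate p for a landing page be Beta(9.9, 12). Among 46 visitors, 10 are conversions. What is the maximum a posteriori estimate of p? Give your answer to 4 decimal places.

Prior: Beta(9.9, 12).
Data: 10 successes in 46 trials. The binomial likelihood contributes p^10(1−p)^36, so the posterior is Beta(9.9+10, 12+36) = Beta(19.9, 48).
For Beta(a, b) with a, b > 1 the mode is (a−1)/(a+b−2) = 18.9/65.9 ≈ 0.2868.

p̂_MAP = 0.2868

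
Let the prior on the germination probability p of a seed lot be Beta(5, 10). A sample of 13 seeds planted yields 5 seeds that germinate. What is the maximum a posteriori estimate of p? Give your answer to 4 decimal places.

p̂_MAP = 0.3462

Prior: Beta(5, 10).
Data: 5 successes in 13 trials. The binomial likelihood contributes p^5(1−p)^8, so the posterior is Beta(5+5, 10+8) = Beta(10, 18).
For Beta(a, b) with a, b > 1 the mode is (a−1)/(a+b−2) = 9/26 ≈ 0.3462.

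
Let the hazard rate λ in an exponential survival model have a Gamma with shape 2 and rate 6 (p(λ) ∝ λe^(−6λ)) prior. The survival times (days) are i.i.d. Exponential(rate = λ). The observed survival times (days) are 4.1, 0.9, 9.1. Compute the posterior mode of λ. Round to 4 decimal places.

λ̂_MAP = 0.1990

The Exponential(rate=λ) likelihood is ∝ λ^n e^(−λΣtᵢ). Here n = 3 and Σtᵢ = 4.1 + 0.9 + 9.1 = 14.1.
Posterior ∝ λe^(−6λ) · λ^3e^(−14.1λ) = λ^4e^(−20.1λ), i.e. Gamma(5, 20.1).
Mode = (a−1)/b = 4/20.1 ≈ 0.1990.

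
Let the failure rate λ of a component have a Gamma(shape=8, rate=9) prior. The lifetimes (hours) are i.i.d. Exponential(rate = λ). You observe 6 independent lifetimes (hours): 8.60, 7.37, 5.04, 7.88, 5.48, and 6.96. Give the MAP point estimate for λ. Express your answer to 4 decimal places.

The Exponential(rate=λ) likelihood is ∝ λ^n e^(−λΣtᵢ). Here n = 6 and Σtᵢ = 8.60 + 7.37 + 5.04 + 7.88 + 5.48 + 6.96 = 41.33.
Posterior ∝ λ^7e^(−9λ) · λ^6e^(−41.33λ) = λ^13e^(−50.33λ), i.e. Gamma(14, 50.33).
Mode = (a−1)/b = 13/50.33 ≈ 0.2583.

λ̂_MAP = 0.2583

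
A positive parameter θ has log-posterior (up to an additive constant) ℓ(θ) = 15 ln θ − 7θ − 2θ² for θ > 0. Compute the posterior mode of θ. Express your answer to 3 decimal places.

ℓ'(θ) = 15/θ − 7 − 4θ. Setting this to zero and multiplying by θ: 4θ² + 7θ − 15 = 0.
θ = (−7 + √(7² + 4·4·15)) / (2·4) = (−7 + √289) / 8 = (−7 + 17)/8 = 5/4.
ℓ''(θ) = −15/θ² − 4 < 0, confirming a maximum.

θ̂_MAP = 1.250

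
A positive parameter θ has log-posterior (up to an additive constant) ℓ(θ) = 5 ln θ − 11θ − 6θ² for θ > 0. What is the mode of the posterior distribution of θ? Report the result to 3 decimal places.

ℓ'(θ) = 5/θ − 11 − 12θ. Setting this to zero and multiplying by θ: 12θ² + 11θ − 5 = 0.
θ = (−11 + √(11² + 4·12·5)) / (2·12) = (−11 + √361) / 24 = (−11 + 19)/24 = 1/3.
ℓ''(θ) = −5/θ² − 12 < 0, confirming a maximum.

θ̂_MAP = 0.333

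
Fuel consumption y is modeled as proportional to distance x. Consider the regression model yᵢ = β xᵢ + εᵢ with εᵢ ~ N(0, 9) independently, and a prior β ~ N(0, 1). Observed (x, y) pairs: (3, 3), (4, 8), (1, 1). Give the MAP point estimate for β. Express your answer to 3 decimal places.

β̂_MAP = 1.200

log p(β | y) = −Σ(yᵢ − βxᵢ)²/(2·9) − β²/(2·1) + const.
Setting the derivative to zero: Σxᵢ(yᵢ − βxᵢ)/9 − β/1 = 0, so β = Σxᵢyᵢ / (Σxᵢ² + σ²/τ²).
Σxᵢyᵢ = 3·3 + 4·8 + 1·1 = 42; Σxᵢ² = 26; σ²/τ² = 9.
β̂_MAP = 42 / (26 + 9) = 42/35 ≈ 1.200.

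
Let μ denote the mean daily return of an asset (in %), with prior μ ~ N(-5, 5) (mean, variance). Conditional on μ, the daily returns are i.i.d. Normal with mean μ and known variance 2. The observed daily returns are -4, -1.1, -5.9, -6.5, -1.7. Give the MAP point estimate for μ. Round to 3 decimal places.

μ̂_MAP = -3.926

n = 5; x̄ = ((-4) + (-1.1) + (-5.9) + (-6.5) + (-1.7))/5 = -19.2/5 = -3.84.
For a Normal prior and Normal likelihood with known variance, the posterior is Normal; its mode equals its mean, the precision-weighted average.
Prior precision 1/σ₀² = 1/5 = 0.2; data precision n/σ² = 5/2 = 2.5.
μ̂ = (0.2·(-5) + 2.5·(-3.84)) / (0.2 + 2.5) = (-10.6)/2.7 = -106/27 ≈ -3.926.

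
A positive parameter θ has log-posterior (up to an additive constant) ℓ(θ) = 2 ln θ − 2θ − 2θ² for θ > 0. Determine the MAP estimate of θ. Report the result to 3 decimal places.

ℓ'(θ) = 2/θ − 2 − 4θ. Setting this to zero and multiplying by θ: 4θ² + 2θ − 2 = 0.
θ = (−2 + √(2² + 4·4·2)) / (2·4) = (−2 + √36) / 8 = (−2 + 6)/8 = 1/2.
ℓ''(θ) = −2/θ² − 4 < 0, confirming a maximum.

θ̂_MAP = 0.500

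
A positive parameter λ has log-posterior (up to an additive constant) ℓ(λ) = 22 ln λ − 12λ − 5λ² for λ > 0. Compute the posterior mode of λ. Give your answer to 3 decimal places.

λ̂_MAP = 1.000

ℓ'(λ) = 22/λ − 12 − 10λ. Setting this to zero and multiplying by λ: 10λ² + 12λ − 22 = 0.
λ = (−12 + √(12² + 4·10·22)) / (2·10) = (−12 + √1024) / 20 = (−12 + 32)/20 = 1.
ℓ''(λ) = −22/λ² − 10 < 0, confirming a maximum.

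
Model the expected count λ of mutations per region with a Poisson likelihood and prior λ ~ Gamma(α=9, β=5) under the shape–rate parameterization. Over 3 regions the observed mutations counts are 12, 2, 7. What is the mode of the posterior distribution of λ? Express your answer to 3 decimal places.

Σxᵢ = 12+2+7 = 21, with n = 3.
Posterior ∝ λ^8e^(−5λ) · λ^21e^(−3λ) = λ^29e^(−8λ), i.e. Gamma(shape=30, rate=8).
The mode of a Gamma(a, b) with a ≥ 1 (shape–rate) is (a−1)/b = 29/8 ≈ 3.625.

λ̂_MAP = 3.625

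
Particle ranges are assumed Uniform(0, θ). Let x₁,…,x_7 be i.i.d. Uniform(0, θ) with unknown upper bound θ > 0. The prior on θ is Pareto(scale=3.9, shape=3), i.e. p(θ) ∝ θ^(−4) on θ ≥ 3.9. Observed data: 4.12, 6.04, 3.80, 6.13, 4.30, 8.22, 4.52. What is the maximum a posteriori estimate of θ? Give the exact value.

The Uniform(0, θ) likelihood is θ^(−n) for θ ≥ max(xᵢ), zero otherwise. Here max(xᵢ) = 8.22.
Posterior ∝ θ^(−4) · θ^(−7) = θ^(−11) on θ ≥ max(3.9, 8.22) = 8.22.
This density is strictly decreasing in θ, so the posterior mode lies at the lower boundary of the support.

θ̂_MAP = 8.22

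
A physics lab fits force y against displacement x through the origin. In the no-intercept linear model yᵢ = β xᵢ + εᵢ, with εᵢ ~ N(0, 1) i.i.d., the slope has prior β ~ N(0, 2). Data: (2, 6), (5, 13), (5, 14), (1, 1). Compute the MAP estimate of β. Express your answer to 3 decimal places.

β̂_MAP = 2.667

log p(β | y) = −Σ(yᵢ − βxᵢ)²/(2·1) − β²/(2·2) + const.
Setting the derivative to zero: Σxᵢ(yᵢ − βxᵢ)/1 − β/2 = 0, so β = Σxᵢyᵢ / (Σxᵢ² + σ²/τ²).
Σxᵢyᵢ = 2·6 + 5·13 + 5·14 + 1·1 = 148; Σxᵢ² = 55; σ²/τ² = 0.5.
β̂_MAP = 148 / (55 + 0.5) = 148/55.5 ≈ 2.667.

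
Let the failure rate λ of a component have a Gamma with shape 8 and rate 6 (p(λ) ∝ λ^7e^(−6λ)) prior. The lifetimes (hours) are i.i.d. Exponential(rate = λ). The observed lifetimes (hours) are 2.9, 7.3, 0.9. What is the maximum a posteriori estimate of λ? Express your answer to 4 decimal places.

λ̂_MAP = 0.5848

The Exponential(rate=λ) likelihood is ∝ λ^n e^(−λΣtᵢ). Here n = 3 and Σtᵢ = 2.9 + 7.3 + 0.9 = 11.1.
Posterior ∝ λ^7e^(−6λ) · λ^3e^(−11.1λ) = λ^10e^(−17.1λ), i.e. Gamma(11, 17.1).
Mode = (a−1)/b = 10/17.1 ≈ 0.5848.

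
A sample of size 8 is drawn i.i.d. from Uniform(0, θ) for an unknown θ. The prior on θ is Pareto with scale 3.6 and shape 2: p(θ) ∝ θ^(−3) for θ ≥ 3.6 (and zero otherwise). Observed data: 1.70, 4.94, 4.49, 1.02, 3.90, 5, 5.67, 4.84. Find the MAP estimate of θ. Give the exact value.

The Uniform(0, θ) likelihood is θ^(−n) for θ ≥ max(xᵢ), zero otherwise. Here max(xᵢ) = 5.67.
Posterior ∝ θ^(−3) · θ^(−8) = θ^(−11) on θ ≥ max(3.6, 5.67) = 5.67.
This density is strictly decreasing in θ, so the posterior mode lies at the lower boundary of the support.

θ̂_MAP = 5.67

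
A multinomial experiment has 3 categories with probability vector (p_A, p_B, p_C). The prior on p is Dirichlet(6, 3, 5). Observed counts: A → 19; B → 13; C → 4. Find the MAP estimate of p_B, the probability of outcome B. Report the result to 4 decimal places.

MAP estimate of p_B = 0.3191

The posterior is Dirichlet(αᵢ + nᵢ) = Dirichlet(25, 16, 9).
For a Dirichlet(a₁,…,a_K) with all aᵢ > 1, the mode has j-th component (aⱼ − 1)/(Σaᵢ − K).
Here Σaᵢ = 50 and K = 3, so p_B = (16 − 1)/(50 − 3) = 15/47 ≈ 0.3191.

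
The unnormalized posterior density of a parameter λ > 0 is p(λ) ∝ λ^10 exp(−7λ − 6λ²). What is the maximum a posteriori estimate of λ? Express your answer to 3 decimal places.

ℓ'(λ) = 10/λ − 7 − 12λ. Setting this to zero and multiplying by λ: 12λ² + 7λ − 10 = 0.
λ = (−7 + √(7² + 4·12·10)) / (2·12) = (−7 + √529) / 24 = (−7 + 23)/24 = 2/3.
ℓ''(λ) = −10/λ² − 12 < 0, confirming a maximum.

λ̂_MAP = 0.667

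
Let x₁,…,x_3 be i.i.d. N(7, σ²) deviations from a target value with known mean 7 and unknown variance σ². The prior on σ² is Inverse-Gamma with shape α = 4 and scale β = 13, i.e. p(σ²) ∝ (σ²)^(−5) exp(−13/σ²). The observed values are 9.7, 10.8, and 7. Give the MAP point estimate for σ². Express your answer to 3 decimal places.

Sum of squared deviations about the known mean: SS = (9.7−7)² + (10.8−7)² + (7−7)² = 21.73.
The Normal likelihood contributes (σ²)^(−n/2) exp(−SS/(2σ²)), so the posterior is Inverse-Gamma(α + n/2, β + SS/2) = Inverse-Gamma(5.5, 23.865).
The mode of Inverse-Gamma(a, b) is b/(a+1) = 23.865/6.5 ≈ 3.672.

σ̂²_MAP = 3.672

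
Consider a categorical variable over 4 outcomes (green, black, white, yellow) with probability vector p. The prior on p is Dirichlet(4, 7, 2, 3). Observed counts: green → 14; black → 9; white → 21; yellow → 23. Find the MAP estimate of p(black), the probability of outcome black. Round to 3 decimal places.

MAP estimate of p(black) = 0.190

The posterior is Dirichlet(αᵢ + nᵢ) = Dirichlet(18, 16, 23, 26).
For a Dirichlet(a₁,…,a_K) with all aᵢ > 1, the mode has j-th component (aⱼ − 1)/(Σaᵢ − K).
Here Σaᵢ = 83 and K = 4, so p(black) = (16 − 1)/(83 − 4) = 15/79 ≈ 0.190.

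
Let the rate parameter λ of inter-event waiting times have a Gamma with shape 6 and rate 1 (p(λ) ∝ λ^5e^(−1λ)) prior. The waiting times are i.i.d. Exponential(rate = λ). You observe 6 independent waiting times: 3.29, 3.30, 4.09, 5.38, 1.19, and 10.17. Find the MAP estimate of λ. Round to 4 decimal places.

The Exponential(rate=λ) likelihood is ∝ λ^n e^(−λΣtᵢ). Here n = 6 and Σtᵢ = 3.29 + 3.30 + 4.09 + 5.38 + 1.19 + 10.17 = 27.42.
Posterior ∝ λ^5e^(−1λ) · λ^6e^(−27.42λ) = λ^11e^(−28.42λ), i.e. Gamma(12, 28.42).
Mode = (a−1)/b = 11/28.42 ≈ 0.3871.

λ̂_MAP = 0.3871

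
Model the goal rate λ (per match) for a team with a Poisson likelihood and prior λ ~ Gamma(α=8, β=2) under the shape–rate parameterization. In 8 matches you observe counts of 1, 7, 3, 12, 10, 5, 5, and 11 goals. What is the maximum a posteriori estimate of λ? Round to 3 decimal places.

Σxᵢ = 1+7+3+12+10+5+5+11 = 54, with n = 8.
Posterior ∝ λ^7e^(−2λ) · λ^54e^(−8λ) = λ^61e^(−10λ), i.e. Gamma(shape=62, rate=10).
The mode of a Gamma(a, b) with a ≥ 1 (shape–rate) is (a−1)/b = 61/10 ≈ 6.100.

λ̂_MAP = 6.100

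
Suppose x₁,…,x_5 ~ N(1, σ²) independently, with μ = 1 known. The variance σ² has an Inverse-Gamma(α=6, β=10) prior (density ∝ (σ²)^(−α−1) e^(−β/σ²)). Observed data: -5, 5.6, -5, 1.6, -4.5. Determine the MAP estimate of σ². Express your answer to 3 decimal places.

σ̂²_MAP = 7.567

Sum of squared deviations about the known mean: SS = (-5−1)² + (5.6−1)² + (-5−1)² + (1.6−1)² + (-4.5−1)² = 123.77.
The Normal likelihood contributes (σ²)^(−n/2) exp(−SS/(2σ²)), so the posterior is Inverse-Gamma(α + n/2, β + SS/2) = Inverse-Gamma(8.5, 71.885).
The mode of Inverse-Gamma(a, b) is b/(a+1) = 71.885/9.5 ≈ 7.567.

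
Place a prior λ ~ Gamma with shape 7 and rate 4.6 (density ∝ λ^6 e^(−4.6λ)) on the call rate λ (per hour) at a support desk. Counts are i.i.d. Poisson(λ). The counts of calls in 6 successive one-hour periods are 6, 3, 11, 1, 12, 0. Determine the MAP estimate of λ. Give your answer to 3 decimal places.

λ̂_MAP = 3.679

Σxᵢ = 6+3+11+1+12+0 = 33, with n = 6.
Posterior ∝ λ^6e^(−4.6λ) · λ^33e^(−6λ) = λ^39e^(−10.6λ), i.e. Gamma(shape=40, rate=10.6).
The mode of a Gamma(a, b) with a ≥ 1 (shape–rate) is (a−1)/b = 39/10.6 ≈ 3.679.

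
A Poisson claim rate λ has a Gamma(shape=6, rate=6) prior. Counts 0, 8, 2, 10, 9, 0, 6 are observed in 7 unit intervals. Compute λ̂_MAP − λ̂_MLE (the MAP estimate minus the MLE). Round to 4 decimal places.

Σxᵢ = 35. Posterior is Gamma(41, 13); MAP = (41−1)/13 = 40/13 ≈ 3.07692.
MLE = x̄ = 35/7 ≈ 5.00000.
Difference = 40/13 − 35/7 = -25/13 ≈ -1.9231.

MAP − MLE = -1.9231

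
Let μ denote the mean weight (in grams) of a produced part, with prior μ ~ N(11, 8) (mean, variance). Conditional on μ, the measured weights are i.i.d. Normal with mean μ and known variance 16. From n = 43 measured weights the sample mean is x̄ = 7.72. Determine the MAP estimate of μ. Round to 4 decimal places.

μ̂_MAP = 7.8658

n = 43, x̄ = 7.72.
For a Normal prior and Normal likelihood with known variance, the posterior is Normal; its mode equals its mean, the precision-weighted average.
Prior precision 1/σ₀² = 1/8 = 0.125; data precision n/σ² = 43/16 = 2.6875.
μ̂ = (0.125·11 + 2.6875·7.72) / (0.125 + 2.6875) = 22.1225/2.8125 = 8849/1125 ≈ 7.8658.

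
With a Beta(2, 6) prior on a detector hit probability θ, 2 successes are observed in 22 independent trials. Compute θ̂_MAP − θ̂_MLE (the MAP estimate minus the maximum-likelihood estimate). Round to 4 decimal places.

MAP − MLE = 0.0162

Posterior is Beta(4, 26); MAP = (4−1)/(30−2) = 3/28 ≈ 0.10714.
MLE ignores the prior: θ̂_MLE = k/n = 2/22 ≈ 0.09091.
Difference = 3/28 − 2/22 = 5/308 ≈ 0.0162.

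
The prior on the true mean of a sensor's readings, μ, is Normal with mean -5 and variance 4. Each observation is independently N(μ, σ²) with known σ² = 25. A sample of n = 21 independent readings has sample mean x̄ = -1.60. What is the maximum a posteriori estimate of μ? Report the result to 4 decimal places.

n = 21, x̄ = -1.60.
For a Normal prior and Normal likelihood with known variance, the posterior is Normal; its mode equals its mean, the precision-weighted average.
Prior precision 1/σ₀² = 1/4 = 0.25; data precision n/σ² = 21/25 = 0.84.
μ̂ = (0.25·(-5) + 0.84·(-1.6)) / (0.25 + 0.84) = (-2.594)/1.09 = -1297/545 ≈ -2.3798.

μ̂_MAP = -2.3798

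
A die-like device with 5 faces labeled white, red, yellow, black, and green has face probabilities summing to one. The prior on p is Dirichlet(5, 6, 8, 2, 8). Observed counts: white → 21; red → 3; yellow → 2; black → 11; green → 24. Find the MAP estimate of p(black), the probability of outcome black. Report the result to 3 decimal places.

The posterior is Dirichlet(αᵢ + nᵢ) = Dirichlet(26, 9, 10, 13, 32).
For a Dirichlet(a₁,…,a_K) with all aᵢ > 1, the mode has j-th component (aⱼ − 1)/(Σaᵢ − K).
Here Σaᵢ = 90 and K = 5, so p(black) = (13 − 1)/(90 − 5) = 12/85 ≈ 0.141.

MAP estimate of p(black) = 0.141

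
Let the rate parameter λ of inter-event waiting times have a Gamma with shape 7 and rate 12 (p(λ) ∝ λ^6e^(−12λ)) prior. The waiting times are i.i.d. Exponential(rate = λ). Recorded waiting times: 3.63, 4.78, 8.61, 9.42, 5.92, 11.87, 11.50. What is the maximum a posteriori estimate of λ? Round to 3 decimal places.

The Exponential(rate=λ) likelihood is ∝ λ^n e^(−λΣtᵢ). Here n = 7 and Σtᵢ = 3.63 + 4.78 + 8.61 + 9.42 + 5.92 + 11.87 + 11.50 = 55.73.
Posterior ∝ λ^6e^(−12λ) · λ^7e^(−55.73λ) = λ^13e^(−67.73λ), i.e. Gamma(14, 67.73).
Mode = (a−1)/b = 13/67.73 ≈ 0.192.

λ̂_MAP = 0.192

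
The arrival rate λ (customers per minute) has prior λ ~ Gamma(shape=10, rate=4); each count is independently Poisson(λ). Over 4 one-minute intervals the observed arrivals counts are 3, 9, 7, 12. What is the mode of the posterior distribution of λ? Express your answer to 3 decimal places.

λ̂_MAP = 5.000

Σxᵢ = 3+9+7+12 = 31, with n = 4.
Posterior ∝ λ^9e^(−4λ) · λ^31e^(−4λ) = λ^40e^(−8λ), i.e. Gamma(shape=41, rate=8).
The mode of a Gamma(a, b) with a ≥ 1 (shape–rate) is (a−1)/b = 40/8 ≈ 5.000.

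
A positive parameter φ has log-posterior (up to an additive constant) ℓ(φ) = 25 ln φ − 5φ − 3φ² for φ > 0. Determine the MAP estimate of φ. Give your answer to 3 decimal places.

ℓ'(φ) = 25/φ − 5 − 6φ. Setting this to zero and multiplying by φ: 6φ² + 5φ − 25 = 0.
φ = (−5 + √(5² + 4·6·25)) / (2·6) = (−5 + √625) / 12 = (−5 + 25)/12 = 5/3.
ℓ''(φ) = −25/φ² − 6 < 0, confirming a maximum.

φ̂_MAP = 1.667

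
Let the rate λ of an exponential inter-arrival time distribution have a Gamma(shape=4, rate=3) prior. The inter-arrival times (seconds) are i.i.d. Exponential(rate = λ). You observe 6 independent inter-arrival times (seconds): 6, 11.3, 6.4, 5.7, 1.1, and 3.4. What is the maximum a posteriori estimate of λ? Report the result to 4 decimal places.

λ̂_MAP = 0.2439

The Exponential(rate=λ) likelihood is ∝ λ^n e^(−λΣtᵢ). Here n = 6 and Σtᵢ = 6 + 11.3 + 6.4 + 5.7 + 1.1 + 3.4 = 33.9.
Posterior ∝ λ^3e^(−3λ) · λ^6e^(−33.9λ) = λ^9e^(−36.9λ), i.e. Gamma(10, 36.9).
Mode = (a−1)/b = 9/36.9 ≈ 0.2439.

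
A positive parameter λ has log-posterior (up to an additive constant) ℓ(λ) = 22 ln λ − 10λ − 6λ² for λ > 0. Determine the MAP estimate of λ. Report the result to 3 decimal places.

λ̂_MAP = 1.000

ℓ'(λ) = 22/λ − 10 − 12λ. Setting this to zero and multiplying by λ: 12λ² + 10λ − 22 = 0.
λ = (−10 + √(10² + 4·12·22)) / (2·12) = (−10 + √1156) / 24 = (−10 + 34)/24 = 1.
ℓ''(λ) = −22/λ² − 12 < 0, confirming a maximum.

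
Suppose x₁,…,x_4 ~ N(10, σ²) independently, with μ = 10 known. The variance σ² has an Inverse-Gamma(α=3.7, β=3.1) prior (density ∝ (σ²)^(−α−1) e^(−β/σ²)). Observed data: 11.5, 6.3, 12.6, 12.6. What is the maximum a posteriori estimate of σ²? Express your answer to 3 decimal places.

σ̂²_MAP = 2.661

Sum of squared deviations about the known mean: SS = (11.5−10)² + (6.3−10)² + (12.6−10)² + (12.6−10)² = 29.46.
The Normal likelihood contributes (σ²)^(−n/2) exp(−SS/(2σ²)), so the posterior is Inverse-Gamma(α + n/2, β + SS/2) = Inverse-Gamma(5.7, 17.83).
The mode of Inverse-Gamma(a, b) is b/(a+1) = 17.83/6.7 ≈ 2.661.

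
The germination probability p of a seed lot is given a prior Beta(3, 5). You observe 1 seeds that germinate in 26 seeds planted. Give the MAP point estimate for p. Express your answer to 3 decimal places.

p̂_MAP = 0.094

Prior: Beta(3, 5).
Data: 1 success in 26 trials. The binomial likelihood contributes p(1−p)^25, so the posterior is Beta(3+1, 5+25) = Beta(4, 30).
For Beta(a, b) with a, b > 1 the mode is (a−1)/(a+b−2) = 3/32 ≈ 0.094.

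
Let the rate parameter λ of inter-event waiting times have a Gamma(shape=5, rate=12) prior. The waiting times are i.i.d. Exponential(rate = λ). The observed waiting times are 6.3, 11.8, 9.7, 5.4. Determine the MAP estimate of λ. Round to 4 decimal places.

λ̂_MAP = 0.1770

The Exponential(rate=λ) likelihood is ∝ λ^n e^(−λΣtᵢ). Here n = 4 and Σtᵢ = 6.3 + 11.8 + 9.7 + 5.4 = 33.2.
Posterior ∝ λ^4e^(−12λ) · λ^4e^(−33.2λ) = λ^8e^(−45.2λ), i.e. Gamma(9, 45.2).
Mode = (a−1)/b = 8/45.2 ≈ 0.1770.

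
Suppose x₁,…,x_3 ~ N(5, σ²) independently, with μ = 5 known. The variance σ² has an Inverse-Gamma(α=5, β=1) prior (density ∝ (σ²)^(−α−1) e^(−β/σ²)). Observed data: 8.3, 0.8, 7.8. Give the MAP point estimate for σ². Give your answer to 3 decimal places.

σ̂²_MAP = 2.558

Sum of squared deviations about the known mean: SS = (8.3−5)² + (0.8−5)² + (7.8−5)² = 36.37.
The Normal likelihood contributes (σ²)^(−n/2) exp(−SS/(2σ²)), so the posterior is Inverse-Gamma(α + n/2, β + SS/2) = Inverse-Gamma(6.5, 19.185).
The mode of Inverse-Gamma(a, b) is b/(a+1) = 19.185/7.5 ≈ 2.558.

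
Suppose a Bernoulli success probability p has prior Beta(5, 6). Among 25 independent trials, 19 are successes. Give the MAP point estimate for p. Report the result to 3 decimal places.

Prior: Beta(5, 6).
Data: 19 successes in 25 trials. The binomial likelihood contributes p^19(1−p)^6, so the posterior is Beta(5+19, 6+6) = Beta(24, 12).
For Beta(a, b) with a, b > 1 the mode is (a−1)/(a+b−2) = 23/34 ≈ 0.676.

p̂_MAP = 0.676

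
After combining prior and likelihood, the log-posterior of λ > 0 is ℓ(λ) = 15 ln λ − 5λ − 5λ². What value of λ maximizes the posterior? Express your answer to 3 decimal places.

λ̂_MAP = 1.000

ℓ'(λ) = 15/λ − 5 − 10λ. Setting this to zero and multiplying by λ: 10λ² + 5λ − 15 = 0.
λ = (−5 + √(5² + 4·10·15)) / (2·10) = (−5 + √625) / 20 = (−5 + 25)/20 = 1.
ℓ''(λ) = −15/λ² − 10 < 0, confirming a maximum.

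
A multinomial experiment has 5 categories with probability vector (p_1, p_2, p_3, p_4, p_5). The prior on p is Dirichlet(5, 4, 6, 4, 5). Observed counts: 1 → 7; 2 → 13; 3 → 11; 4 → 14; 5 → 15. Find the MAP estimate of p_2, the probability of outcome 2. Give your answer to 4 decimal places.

The posterior is Dirichlet(αᵢ + nᵢ) = Dirichlet(12, 17, 17, 18, 20).
For a Dirichlet(a₁,…,a_K) with all aᵢ > 1, the mode has j-th component (aⱼ − 1)/(Σaᵢ − K).
Here Σaᵢ = 84 and K = 5, so p_2 = (17 − 1)/(84 − 5) = 16/79 ≈ 0.2025.

MAP estimate: 0.2025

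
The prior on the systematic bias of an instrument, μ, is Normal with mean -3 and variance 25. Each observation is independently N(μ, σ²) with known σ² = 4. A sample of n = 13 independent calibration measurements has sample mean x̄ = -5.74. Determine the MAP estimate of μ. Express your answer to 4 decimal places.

n = 13, x̄ = -5.74.
For a Normal prior and Normal likelihood with known variance, the posterior is Normal; its mode equals its mean, the precision-weighted average.
Prior precision 1/σ₀² = 1/25 = 0.04; data precision n/σ² = 13/4 = 3.25.
μ̂ = (0.04·(-3) + 3.25·(-5.74)) / (0.04 + 3.25) = (-18.775)/3.29 = -3755/658 ≈ -5.7067.

μ̂_MAP = -5.7067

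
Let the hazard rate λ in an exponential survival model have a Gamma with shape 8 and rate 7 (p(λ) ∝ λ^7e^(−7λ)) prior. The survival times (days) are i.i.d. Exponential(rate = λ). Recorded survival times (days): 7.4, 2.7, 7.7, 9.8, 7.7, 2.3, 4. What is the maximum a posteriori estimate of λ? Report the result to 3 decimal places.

λ̂_MAP = 0.288

The Exponential(rate=λ) likelihood is ∝ λ^n e^(−λΣtᵢ). Here n = 7 and Σtᵢ = 7.4 + 2.7 + 7.7 + 9.8 + 7.7 + 2.3 + 4 = 41.6.
Posterior ∝ λ^7e^(−7λ) · λ^7e^(−41.6λ) = λ^14e^(−48.6λ), i.e. Gamma(15, 48.6).
Mode = (a−1)/b = 14/48.6 ≈ 0.288.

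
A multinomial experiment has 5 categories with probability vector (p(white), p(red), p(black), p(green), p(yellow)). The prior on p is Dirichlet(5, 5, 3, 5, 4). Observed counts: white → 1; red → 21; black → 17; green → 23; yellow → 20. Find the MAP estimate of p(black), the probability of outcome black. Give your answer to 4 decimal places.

The posterior is Dirichlet(αᵢ + nᵢ) = Dirichlet(6, 26, 20, 28, 24).
For a Dirichlet(a₁,…,a_K) with all aᵢ > 1, the mode has j-th component (aⱼ − 1)/(Σaᵢ − K).
Here Σaᵢ = 104 and K = 5, so p(black) = (20 − 1)/(104 − 5) = 19/99 ≈ 0.1919.

MAP estimate of p(black) = 0.1919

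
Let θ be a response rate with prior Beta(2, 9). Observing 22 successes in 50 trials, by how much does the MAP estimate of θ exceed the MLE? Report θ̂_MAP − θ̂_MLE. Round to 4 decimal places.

Posterior is Beta(24, 37); MAP = (24−1)/(61−2) = 23/59 ≈ 0.38983.
MLE ignores the prior: θ̂_MLE = k/n = 22/50 ≈ 0.44000.
Difference = 23/59 − 22/50 = -74/1475 ≈ -0.0502.

MAP − MLE = -0.0502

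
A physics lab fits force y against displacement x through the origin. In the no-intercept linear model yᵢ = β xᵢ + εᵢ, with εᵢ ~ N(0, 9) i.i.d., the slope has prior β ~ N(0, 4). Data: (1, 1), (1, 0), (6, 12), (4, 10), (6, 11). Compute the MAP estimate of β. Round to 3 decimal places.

β̂_MAP = 1.940

log p(β | y) = −Σ(yᵢ − βxᵢ)²/(2·9) − β²/(2·4) + const.
Setting the derivative to zero: Σxᵢ(yᵢ − βxᵢ)/9 − β/4 = 0, so β = Σxᵢyᵢ / (Σxᵢ² + σ²/τ²).
Σxᵢyᵢ = 1·1 + 1·0 + 6·12 + 4·10 + 6·11 = 179; Σxᵢ² = 90; σ²/τ² = 2.25.
β̂_MAP = 179 / (90 + 2.25) = 179/92.25 ≈ 1.940.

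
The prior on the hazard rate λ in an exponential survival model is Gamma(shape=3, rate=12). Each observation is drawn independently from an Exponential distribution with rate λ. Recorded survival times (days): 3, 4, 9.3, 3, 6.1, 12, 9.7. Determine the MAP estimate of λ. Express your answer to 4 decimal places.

λ̂_MAP = 0.1523

The Exponential(rate=λ) likelihood is ∝ λ^n e^(−λΣtᵢ). Here n = 7 and Σtᵢ = 3 + 4 + 9.3 + 3 + 6.1 + 12 + 9.7 = 47.1.
Posterior ∝ λ^2e^(−12λ) · λ^7e^(−47.1λ) = λ^9e^(−59.1λ), i.e. Gamma(10, 59.1).
Mode = (a−1)/b = 9/59.1 ≈ 0.1523.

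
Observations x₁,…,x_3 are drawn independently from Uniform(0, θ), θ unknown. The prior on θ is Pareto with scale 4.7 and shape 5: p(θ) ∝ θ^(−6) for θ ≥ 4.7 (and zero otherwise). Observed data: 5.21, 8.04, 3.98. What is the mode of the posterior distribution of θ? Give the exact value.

The Uniform(0, θ) likelihood is θ^(−n) for θ ≥ max(xᵢ), zero otherwise. Here max(xᵢ) = 8.04.
Posterior ∝ θ^(−6) · θ^(−3) = θ^(−9) on θ ≥ max(4.7, 8.04) = 8.04.
This density is strictly decreasing in θ, so the posterior mode lies at the lower boundary of the support.

θ̂_MAP = 8.04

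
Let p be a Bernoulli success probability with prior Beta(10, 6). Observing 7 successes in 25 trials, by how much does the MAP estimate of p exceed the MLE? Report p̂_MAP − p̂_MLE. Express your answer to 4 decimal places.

MAP − MLE = 0.1303

Posterior is Beta(17, 24); MAP = (17−1)/(41−2) = 16/39 ≈ 0.41026.
MLE ignores the prior: p̂_MLE = k/n = 7/25 ≈ 0.28000.
Difference = 16/39 − 7/25 = 127/975 ≈ 0.1303.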